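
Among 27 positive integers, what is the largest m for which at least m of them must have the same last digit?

3

There are 10 possible last digits, which serve as the pigeonholes.
If each of the 10 possible last digits held at most 2, the total would be at most 10 × 2 = 20 < 27, a contradiction.
So at least one holds ⌈27/10⌉ = 3.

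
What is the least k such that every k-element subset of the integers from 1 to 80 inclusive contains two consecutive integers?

Partition {1, …, 80} into 40 pairs: {1,2}, {3,4}, …, {79,80}.
Choosing 40 integers — say the 40 even numbers 2, 4, …, 80 — takes one from each pair and avoids the property.
Choosing 41 forces two into the same pair by pigeonhole, and those are consecutive. So 41.

41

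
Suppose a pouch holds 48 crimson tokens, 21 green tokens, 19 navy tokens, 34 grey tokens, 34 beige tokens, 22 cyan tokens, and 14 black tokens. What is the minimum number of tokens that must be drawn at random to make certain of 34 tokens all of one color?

176

In the worst case we take at most 33 of each color, but all 21 green, all 19 navy, all 22 cyan, and all 14 black (fewer than 33), giving 33 + 21 + 19 + 33 + 33 + 22 + 14 = 175.
One more token then forces some color to 34, so 175 + 1 = 176.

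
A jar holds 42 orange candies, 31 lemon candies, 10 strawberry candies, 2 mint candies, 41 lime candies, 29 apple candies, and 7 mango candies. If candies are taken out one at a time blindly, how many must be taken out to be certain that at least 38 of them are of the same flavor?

154

Treat the 7 flavors as pigeonholes.
In the worst case we take at most 37 of each flavor, but all 31 lemon, all 10 strawberry, all 2 mint, all 29 apple, and all 7 mango (fewer than 37), giving 37 + 31 + 10 + 2 + 37 + 29 + 7 = 153.
One more candy then forces some flavor to 38, so 153 + 1 = 154.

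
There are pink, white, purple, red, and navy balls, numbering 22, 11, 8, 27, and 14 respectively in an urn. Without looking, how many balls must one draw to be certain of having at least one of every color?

The hardest color to obtain is purple: we could draw every other ball first — 82 − 8 = 74 balls — without a single purple one.
The next draw must be purple, so 74 + 1 = 75.

75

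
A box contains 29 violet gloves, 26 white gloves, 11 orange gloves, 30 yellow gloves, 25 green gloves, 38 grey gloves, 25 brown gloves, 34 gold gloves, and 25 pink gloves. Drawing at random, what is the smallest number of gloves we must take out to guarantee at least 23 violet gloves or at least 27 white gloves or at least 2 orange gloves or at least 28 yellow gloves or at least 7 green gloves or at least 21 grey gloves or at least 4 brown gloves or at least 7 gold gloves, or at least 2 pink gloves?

113

Each of the 9 colors has its own threshold; avoid all of them simultaneously.
The worst case stops just short of every target: 22 violet, 26 white, 1 orange, 27 yellow, 6 green, 20 grey, 3 brown, 6 gold, 1 pink — 22 + 26 + 1 + 27 + 6 + 20 + 3 + 6 + 1 = 112 gloves.
One more glove must push some color to its target, so 112 + 1 = 113.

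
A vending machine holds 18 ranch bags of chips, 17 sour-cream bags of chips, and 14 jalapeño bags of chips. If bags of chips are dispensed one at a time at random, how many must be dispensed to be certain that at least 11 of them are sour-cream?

43

The worst case draws every non-sour-cream bag of chips first: 18 + 14 = 32.
The next 11 draws are then forced to be sour-cream, giving 32 + 11 = 43.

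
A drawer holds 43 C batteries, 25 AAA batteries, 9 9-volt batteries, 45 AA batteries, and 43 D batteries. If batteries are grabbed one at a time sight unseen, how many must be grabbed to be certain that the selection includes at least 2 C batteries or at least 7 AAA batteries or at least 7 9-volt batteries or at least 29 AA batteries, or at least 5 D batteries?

46

The worst case stops just short of every target: 1 C, 6 AAA, 6 9-volt, 28 AA, 4 D — 1 + 6 + 6 + 28 + 4 = 45 batteries.
One more battery must push some type to its target, so 45 + 1 = 46.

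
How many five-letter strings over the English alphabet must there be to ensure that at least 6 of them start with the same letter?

There are 26 possible first letters acting as pigeonholes.
With 26 × 5 = 130 five-letter strings over the English alphabet we could place exactly 5 in each, with no class reaching 6.
One more forces some class to hold 6, so 130 + 1 = 131.

131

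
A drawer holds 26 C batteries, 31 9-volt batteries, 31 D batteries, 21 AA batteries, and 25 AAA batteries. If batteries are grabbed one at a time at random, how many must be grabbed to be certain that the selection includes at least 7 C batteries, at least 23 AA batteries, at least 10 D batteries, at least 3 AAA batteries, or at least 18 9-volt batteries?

56

The worst case stops just short of every target: 6 C, 17 9-volt, 9 D, all 21 AA, 2 AAA — 6 + 17 + 9 + 21 + 2 = 55 batteries.
One more battery must push some type to its target, so 55 + 1 = 56.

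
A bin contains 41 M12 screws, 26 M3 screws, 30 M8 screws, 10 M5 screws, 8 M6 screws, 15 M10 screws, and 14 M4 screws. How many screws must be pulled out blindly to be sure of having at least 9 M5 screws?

143

To avoid M5 screws as long as possible, exhaust the other 6 sizes first.
The worst case draws every non-M5 screw first: 41 + 26 + 30 + 8 + 15 + 14 = 134.
The next 9 draws are then forced to be M5, giving 134 + 9 = 143.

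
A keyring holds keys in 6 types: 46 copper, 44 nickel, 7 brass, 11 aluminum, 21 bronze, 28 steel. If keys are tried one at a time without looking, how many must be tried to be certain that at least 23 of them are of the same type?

106

Treat the 6 types as pigeonholes.
In the worst case we take at most 22 of each type, but all 7 brass, all 11 aluminum, and all 21 bronze (fewer than 22), giving 22 + 22 + 7 + 11 + 21 + 22 = 105.
One more key then forces some type to 23, so 105 + 1 = 106.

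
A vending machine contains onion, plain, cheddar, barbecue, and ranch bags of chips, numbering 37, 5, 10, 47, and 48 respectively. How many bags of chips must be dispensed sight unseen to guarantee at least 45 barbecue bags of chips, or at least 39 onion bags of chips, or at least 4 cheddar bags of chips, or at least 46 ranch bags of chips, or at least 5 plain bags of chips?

134

The worst case stops just short of every target: all 37 onion, 4 plain, 3 cheddar, 44 barbecue, 45 ranch — 37 + 4 + 3 + 44 + 45 = 133 bags of chips.
One more bag of chips must push some flavor to its target, so 133 + 1 = 134.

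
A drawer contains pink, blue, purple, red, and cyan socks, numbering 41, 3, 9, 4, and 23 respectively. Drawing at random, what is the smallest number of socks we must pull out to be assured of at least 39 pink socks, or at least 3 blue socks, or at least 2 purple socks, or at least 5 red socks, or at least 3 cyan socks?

Each of the 5 colors has its own threshold; avoid all of them simultaneously.
The worst case stops just short of every target: 38 pink, 2 blue, 1 purple, 4 red, 2 cyan — 38 + 2 + 1 + 4 + 2 = 47 socks.
One more sock must push some color to its target, so 47 + 1 = 48.

48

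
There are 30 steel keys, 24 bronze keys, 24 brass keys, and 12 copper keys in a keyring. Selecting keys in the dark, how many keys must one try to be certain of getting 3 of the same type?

9

Treat the 4 types as pigeonholes.
The worst case takes 2 keys of each type without reaching 3 of any: 4 × 2 = 8.
The next key must bring some type to 3, so 8 + 1 = 9.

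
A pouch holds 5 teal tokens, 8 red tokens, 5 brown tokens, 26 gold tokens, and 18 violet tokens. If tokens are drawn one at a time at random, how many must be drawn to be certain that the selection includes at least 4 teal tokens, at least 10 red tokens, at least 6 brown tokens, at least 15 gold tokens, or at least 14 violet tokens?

44

Each of the 5 colors has its own threshold; avoid all of them simultaneously.
The worst case stops just short of every target: 3 teal, all 8 red, 5 brown, 14 gold, 13 violet — 3 + 8 + 5 + 14 + 13 = 43 tokens.
One more token must push some color to its target, so 43 + 1 = 44.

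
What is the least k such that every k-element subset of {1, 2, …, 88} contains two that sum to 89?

Partition {1, …, 88} into 44 pairs: {1,88}, {2,87}, …, {44,45}.
Choosing 44 integers — say the integers 1 through 44 — takes one from each pair and avoids the property.
Choosing 45 forces two into the same pair by pigeonhole, and those sum to 89. So 45.

45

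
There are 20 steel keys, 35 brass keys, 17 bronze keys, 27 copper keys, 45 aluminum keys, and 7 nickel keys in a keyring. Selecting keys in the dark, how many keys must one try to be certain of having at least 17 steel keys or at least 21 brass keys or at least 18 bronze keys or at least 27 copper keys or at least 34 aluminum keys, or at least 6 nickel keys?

118

Each of the 6 types has its own threshold; avoid all of them simultaneously.
The worst case stops just short of every target: 16 steel, 20 brass, 17 bronze, 26 copper, 33 aluminum, 5 nickel — 16 + 20 + 17 + 26 + 33 + 5 = 117 keys.
One more key must push some type to its target, so 117 + 1 = 118.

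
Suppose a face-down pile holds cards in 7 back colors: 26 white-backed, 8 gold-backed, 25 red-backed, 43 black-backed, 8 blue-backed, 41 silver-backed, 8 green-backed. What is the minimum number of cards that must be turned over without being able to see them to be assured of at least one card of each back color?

The hardest back color to obtain is gold-backed: we could draw every other card first — 159 − 8 = 151 cards — without a single gold-backed one.
The next draw must be gold-backed, so 151 + 1 = 152.

152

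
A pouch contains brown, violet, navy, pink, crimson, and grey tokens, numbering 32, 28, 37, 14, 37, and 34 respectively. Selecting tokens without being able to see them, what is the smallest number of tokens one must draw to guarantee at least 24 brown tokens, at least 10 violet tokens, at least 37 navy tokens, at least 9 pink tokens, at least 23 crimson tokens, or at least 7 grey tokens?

105

The worst case stops just short of every target: 23 brown, 9 violet, 36 navy, 8 pink, 22 crimson, 6 grey — 23 + 9 + 36 + 8 + 22 + 6 = 104 tokens.
One more token must push some color to its target, so 104 + 1 = 105.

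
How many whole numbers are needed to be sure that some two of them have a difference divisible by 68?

69

Use the pigeonhole principle on residue classes: two integers differ by a multiple of 68 exactly when they share a remainder mod 68.
There are 68 residue classes mod 68, so 68 integers can all lie in distinct classes.
One more integer must repeat a residue, giving a difference divisible by 68. So n = 68 + 1 = 69.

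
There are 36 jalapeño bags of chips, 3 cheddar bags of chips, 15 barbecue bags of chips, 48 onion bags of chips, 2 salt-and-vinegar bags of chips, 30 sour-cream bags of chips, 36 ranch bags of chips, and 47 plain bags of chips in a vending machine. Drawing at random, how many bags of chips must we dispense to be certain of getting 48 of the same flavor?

Treat the 8 flavors as pigeonholes.
In the worst case we take at most 47 of each flavor, but all 36 jalapeño, all 3 cheddar, all 15 barbecue, all 2 salt-and-vinegar, all 30 sour-cream, and all 36 ranch (fewer than 47), giving 36 + 3 + 15 + 47 + 2 + 30 + 36 + 47 = 216.
One more bag of chips then forces some flavor to 48, so 216 + 1 = 217.

217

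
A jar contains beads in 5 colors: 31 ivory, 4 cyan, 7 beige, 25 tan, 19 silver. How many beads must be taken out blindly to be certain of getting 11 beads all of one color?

Treat the 5 colors as pigeonholes.
In the worst case we take at most 10 of each color, but all 4 cyan and all 7 beige (fewer than 10), giving 10 + 4 + 7 + 10 + 10 = 41.
One more bead then forces some color to 11, so 41 + 1 = 42.

42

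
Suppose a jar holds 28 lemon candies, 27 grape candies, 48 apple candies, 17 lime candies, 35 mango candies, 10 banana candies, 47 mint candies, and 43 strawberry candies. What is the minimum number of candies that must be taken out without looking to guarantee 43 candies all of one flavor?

244

In the worst case we take at most 42 of each flavor, but all 28 lemon, all 27 grape, all 17 lime, all 35 mango, and all 10 banana (fewer than 42), giving 28 + 27 + 42 + 17 + 35 + 10 + 42 + 42 = 243.
One more candy then forces some flavor to 43, so 243 + 1 = 244.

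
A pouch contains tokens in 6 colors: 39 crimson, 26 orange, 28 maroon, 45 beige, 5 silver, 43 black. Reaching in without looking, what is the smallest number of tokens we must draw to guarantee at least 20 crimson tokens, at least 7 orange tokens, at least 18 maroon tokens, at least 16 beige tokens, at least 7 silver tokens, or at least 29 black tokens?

Each of the 6 colors has its own threshold; avoid all of them simultaneously.
The worst case stops just short of every target: 19 crimson, 6 orange, 17 maroon, 15 beige, all 5 silver, 28 black — 19 + 6 + 17 + 15 + 5 + 28 = 90 tokens.
One more token must push some color to its target, so 90 + 1 = 91.

91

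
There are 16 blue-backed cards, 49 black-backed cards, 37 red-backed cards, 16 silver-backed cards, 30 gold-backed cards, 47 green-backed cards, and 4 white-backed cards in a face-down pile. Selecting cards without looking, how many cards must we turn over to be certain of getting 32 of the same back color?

In the worst case we take at most 31 of each back color, but all 16 blue-backed, all 16 silver-backed, all 30 gold-backed, and all 4 white-backed (fewer than 31), giving 16 + 31 + 31 + 16 + 30 + 31 + 4 = 159.
One more card then forces some back color to 32, so 159 + 1 = 160.

160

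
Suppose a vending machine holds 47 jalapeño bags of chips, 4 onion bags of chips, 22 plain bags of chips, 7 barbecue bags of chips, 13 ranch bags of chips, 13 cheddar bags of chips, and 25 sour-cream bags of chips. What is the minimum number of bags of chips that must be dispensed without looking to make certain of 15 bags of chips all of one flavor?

80

In the worst case we take at most 14 of each flavor, but all 4 onion, all 7 barbecue, all 13 ranch, and all 13 cheddar (fewer than 14), giving 14 + 4 + 14 + 7 + 13 + 13 + 14 = 79.
One more bag of chips then forces some flavor to 15, so 79 + 1 = 80.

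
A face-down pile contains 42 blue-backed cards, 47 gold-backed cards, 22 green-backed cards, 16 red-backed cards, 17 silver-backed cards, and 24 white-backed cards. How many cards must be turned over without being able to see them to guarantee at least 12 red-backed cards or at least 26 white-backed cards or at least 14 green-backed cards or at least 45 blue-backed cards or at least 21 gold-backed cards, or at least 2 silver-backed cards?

112

Each of the 6 back colors has its own threshold; avoid all of them simultaneously.
The worst case stops just short of every target: all 42 blue-backed, 20 gold-backed, 13 green-backed, 11 red-backed, 1 silver-backed, all 24 white-backed — 42 + 20 + 13 + 11 + 1 + 24 = 111 cards.
One more card must push some back color to its target, so 111 + 1 = 112.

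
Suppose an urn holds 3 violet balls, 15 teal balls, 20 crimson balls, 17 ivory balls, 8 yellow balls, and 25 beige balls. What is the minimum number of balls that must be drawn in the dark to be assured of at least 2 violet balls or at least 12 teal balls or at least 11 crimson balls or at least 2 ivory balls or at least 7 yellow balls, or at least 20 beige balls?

Each of the 6 colors has its own threshold; avoid all of them simultaneously.
The worst case stops just short of every target: 1 violet, 11 teal, 10 crimson, 1 ivory, 6 yellow, 19 beige — 1 + 11 + 10 + 1 + 6 + 19 = 48 balls.
One more ball must push some color to its target, so 48 + 1 = 49.

49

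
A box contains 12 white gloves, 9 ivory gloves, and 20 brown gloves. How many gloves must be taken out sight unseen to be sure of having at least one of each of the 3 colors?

The hardest color to obtain is ivory: we could draw every other glove first — 41 − 9 = 32 gloves — without a single ivory one.
The next draw must be ivory, so 32 + 1 = 33.

33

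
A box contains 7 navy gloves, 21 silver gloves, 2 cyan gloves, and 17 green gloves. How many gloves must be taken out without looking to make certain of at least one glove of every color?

46

The hardest color to obtain is cyan: we could draw every other glove first — 47 − 2 = 45 gloves — without a single cyan one.
The next draw must be cyan, so 45 + 1 = 46.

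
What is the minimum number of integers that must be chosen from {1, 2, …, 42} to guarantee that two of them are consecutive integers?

22

Partition {1, …, 42} into 21 pairs: {1,2}, {3,4}, …, {41,42}.
Choosing 21 integers — say the 21 even numbers 2, 4, …, 42 — takes one from each pair and avoids the property.
Choosing 22 forces two into the same pair by pigeonhole, and those are consecutive. So 22.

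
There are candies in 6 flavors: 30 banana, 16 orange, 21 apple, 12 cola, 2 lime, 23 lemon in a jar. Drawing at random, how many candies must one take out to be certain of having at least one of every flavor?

The hardest flavor to obtain is lime: we could draw every other candy first — 104 − 2 = 102 candies — without a single lime one.
The next draw must be lime, so 102 + 1 = 103.

103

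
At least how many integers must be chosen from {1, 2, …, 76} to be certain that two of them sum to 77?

39

Partition {1, …, 76} into 38 pairs: {1,76}, {2,75}, …, {38,39}.
Choosing 38 integers — say the integers 1 through 38 — takes one from each pair and avoids the property.
Choosing 39 forces two into the same pair by pigeonhole, and those sum to 77. So 39.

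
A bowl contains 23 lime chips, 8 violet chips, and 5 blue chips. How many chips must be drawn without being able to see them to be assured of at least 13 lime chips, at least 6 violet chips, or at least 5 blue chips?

Each of the 3 colors has its own threshold; avoid all of them simultaneously.
The worst case stops just short of every target: 12 lime, 5 violet, 4 blue — 12 + 5 + 4 = 21 chips.
One more chip must push some color to its target, so 21 + 1 = 22.

22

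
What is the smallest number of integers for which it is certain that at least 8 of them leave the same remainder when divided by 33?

There are 33 residue classes modulo 33 acting as pigeonholes.
With 33 × 7 = 231 integers we could place exactly 7 in each, with no class reaching 8.
One more forces some class to hold 8, so 231 + 1 = 232.

232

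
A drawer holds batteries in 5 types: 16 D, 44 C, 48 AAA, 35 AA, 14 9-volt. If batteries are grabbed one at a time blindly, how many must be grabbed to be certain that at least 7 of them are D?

The worst case draws every non-D battery first: 44 + 48 + 35 + 14 = 141.
The next 7 draws are then forced to be D, giving 141 + 7 = 148.

148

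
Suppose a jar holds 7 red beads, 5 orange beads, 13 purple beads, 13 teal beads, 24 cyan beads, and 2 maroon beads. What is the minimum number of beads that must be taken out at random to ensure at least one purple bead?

52

The worst case draws every non-purple bead first: 7 + 5 + 13 + 24 + 2 = 51.
The next draw is then forced to be purple, giving 51 + 1 = 52.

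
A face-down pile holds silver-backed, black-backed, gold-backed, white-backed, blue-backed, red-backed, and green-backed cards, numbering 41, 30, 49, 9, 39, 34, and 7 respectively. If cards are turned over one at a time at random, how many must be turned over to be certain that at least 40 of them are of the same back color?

Treat the 7 back colors as pigeonholes.
In the worst case we take at most 39 of each back color, but all 30 black-backed, all 9 white-backed, all 34 red-backed, and all 7 green-backed (fewer than 39), giving 39 + 30 + 39 + 9 + 39 + 34 + 7 = 197.
One more card then forces some back color to 40, so 197 + 1 = 198.

198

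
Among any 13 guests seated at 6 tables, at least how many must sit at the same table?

If each of the 6 tables held at most 2, the total would be at most 6 × 2 = 12 < 13, a contradiction.
So at least one holds ⌈13/6⌉ = 3.

3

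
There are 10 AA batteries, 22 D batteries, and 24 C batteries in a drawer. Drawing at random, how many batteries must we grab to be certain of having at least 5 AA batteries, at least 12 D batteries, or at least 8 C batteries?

23

Each of the 3 types has its own threshold; avoid all of them simultaneously.
The worst case stops just short of every target: 4 AA, 11 D, 7 C — 4 + 11 + 7 = 22 batteries.
One more battery must push some type to its target, so 22 + 1 = 23.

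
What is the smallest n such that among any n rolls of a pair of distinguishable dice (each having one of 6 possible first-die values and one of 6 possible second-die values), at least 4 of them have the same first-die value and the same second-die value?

109

There are 6 × 6 = 36 (first-die value, second-die value) combinations acting as pigeonholes.
With 36 × 3 = 108 rolls of a pair of distinguishable dice we could place exactly 3 in each, with no (first-die value, second-die value) pair reaching 4.
One more forces some (first-die value, second-die value) pair to hold 4, so 108 + 1 = 109.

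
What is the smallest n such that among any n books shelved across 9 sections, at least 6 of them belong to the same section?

46

There are 9 sections acting as pigeonholes.
With 9 × 5 = 45 books we could place exactly 5 in each, with no class reaching 6.
One more forces some class to hold 6, so 45 + 1 = 46.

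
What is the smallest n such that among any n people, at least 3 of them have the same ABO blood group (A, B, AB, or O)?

9

There are 4 ABO blood groups acting as pigeonholes.
With 4 × 2 = 8 people we could place exactly 2 in each, with no class reaching 3.
One more forces some class to hold 3, so 8 + 1 = 9.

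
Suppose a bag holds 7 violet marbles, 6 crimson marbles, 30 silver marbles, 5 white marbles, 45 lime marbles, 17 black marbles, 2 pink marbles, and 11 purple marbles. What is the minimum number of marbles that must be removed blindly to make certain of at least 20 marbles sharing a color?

In the worst case we take at most 19 of each color, but all 7 violet, all 6 crimson, all 5 white, all 17 black, all 2 pink, and all 11 purple (fewer than 19), giving 7 + 6 + 19 + 5 + 19 + 17 + 2 + 11 = 86.
One more marble then forces some color to 20, so 86 + 1 = 87.

87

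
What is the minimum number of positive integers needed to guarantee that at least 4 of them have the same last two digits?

301

There are 100 possible two-digit endings acting as pigeonholes.
With 100 × 3 = 300 positive integers we could place exactly 3 in each, with no class reaching 4.
One more forces some class to hold 4, so 300 + 1 = 301.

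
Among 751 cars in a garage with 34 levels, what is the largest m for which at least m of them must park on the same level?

23

The 751 cars fall into 34 levels.
If each of the 34 levels held at most 22, the total would be at most 34 × 22 = 748 < 751, a contradiction.
So at least one holds ⌈751/34⌉ = 23.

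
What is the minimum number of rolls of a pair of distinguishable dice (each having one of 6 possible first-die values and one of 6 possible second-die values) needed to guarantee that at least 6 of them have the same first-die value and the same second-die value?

There are 6 × 6 = 36 (first-die value, second-die value) combinations acting as pigeonholes.
With 36 × 5 = 180 rolls of a pair of distinguishable dice we could place exactly 5 in each, with no (first-die value, second-die value) pair reaching 6.
One more forces some (first-die value, second-die value) pair to hold 6, so 180 + 1 = 181.

181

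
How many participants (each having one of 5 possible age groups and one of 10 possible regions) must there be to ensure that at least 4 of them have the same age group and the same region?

151

There are 5 × 10 = 50 (age group, region) combinations acting as pigeonholes.
With 50 × 3 = 150 participants we could place exactly 3 in each, with no (age group, region) pair reaching 4.
One more forces some (age group, region) pair to hold 4, so 150 + 1 = 151.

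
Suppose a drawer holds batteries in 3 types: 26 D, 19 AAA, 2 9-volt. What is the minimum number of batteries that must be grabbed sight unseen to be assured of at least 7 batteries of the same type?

15

In the worst case we take at most 6 of each type, but all 2 9-volt (fewer than 6), giving 6 + 6 + 2 = 14.
One more battery then forces some type to 7, so 14 + 1 = 15.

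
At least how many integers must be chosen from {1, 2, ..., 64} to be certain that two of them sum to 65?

Partition {1, …, 64} into 32 pairs: {1,64}, {2,63}, …, {32,33}.
Choosing 32 integers — say the integers 1 through 32 — takes one from each pair and avoids the property.
Choosing 33 forces two into the same pair by pigeonhole, and those sum to 65. So 33.

33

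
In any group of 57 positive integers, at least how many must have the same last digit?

If each of the 10 possible last digits held at most 5, the total would be at most 10 × 5 = 50 < 57, a contradiction.
So at least one holds ⌈57/10⌉ = 6.

6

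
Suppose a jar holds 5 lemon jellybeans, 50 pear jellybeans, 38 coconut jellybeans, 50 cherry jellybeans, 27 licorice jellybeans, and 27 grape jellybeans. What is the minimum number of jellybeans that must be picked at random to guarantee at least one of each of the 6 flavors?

193

The hardest flavor to obtain is lemon: we could draw every other jellybean first — 197 − 5 = 192 jellybeans — without a single lemon one.
The next draw must be lemon, so 192 + 1 = 193.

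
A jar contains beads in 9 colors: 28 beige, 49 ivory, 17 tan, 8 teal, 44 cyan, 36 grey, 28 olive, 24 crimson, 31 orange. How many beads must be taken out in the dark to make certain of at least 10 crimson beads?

251

The worst case draws every non-crimson bead first: 28 + 49 + 17 + 8 + 44 + 36 + 28 + 31 = 241.
The next 10 draws are then forced to be crimson, giving 241 + 10 = 251.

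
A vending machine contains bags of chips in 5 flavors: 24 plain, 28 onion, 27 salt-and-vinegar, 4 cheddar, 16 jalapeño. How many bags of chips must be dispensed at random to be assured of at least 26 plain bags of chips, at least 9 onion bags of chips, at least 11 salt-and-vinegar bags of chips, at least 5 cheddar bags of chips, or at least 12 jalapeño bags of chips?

58

The worst case stops just short of every target: all 24 plain, 8 onion, 10 salt-and-vinegar, 4 cheddar, 11 jalapeño — 24 + 8 + 10 + 4 + 11 = 57 bags of chips.
One more bag of chips must push some flavor to its target, so 57 + 1 = 58.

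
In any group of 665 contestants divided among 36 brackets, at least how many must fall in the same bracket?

If each of the 36 brackets held at most 18, the total would be at most 36 × 18 = 648 < 665, a contradiction.
So at least one holds ⌈665/36⌉ = 19.

19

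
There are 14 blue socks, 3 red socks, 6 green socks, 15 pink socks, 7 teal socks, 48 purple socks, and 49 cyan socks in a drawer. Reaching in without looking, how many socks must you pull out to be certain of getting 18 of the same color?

In the worst case we take at most 17 of each color, but all 14 blue, all 3 red, all 6 green, all 15 pink, and all 7 teal (fewer than 17), giving 14 + 3 + 6 + 15 + 7 + 17 + 17 = 79.
One more sock then forces some color to 18, so 79 + 1 = 80.

80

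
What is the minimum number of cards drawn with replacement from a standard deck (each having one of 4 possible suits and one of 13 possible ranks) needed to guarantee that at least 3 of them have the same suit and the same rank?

105

There are 4 × 13 = 52 (suit, rank) combinations acting as pigeonholes.
With 52 × 2 = 104 cards drawn with replacement from a standard deck we could place exactly 2 in each, with no (suit, rank) pair reaching 3.
One more forces some (suit, rank) pair to hold 3, so 104 + 1 = 105.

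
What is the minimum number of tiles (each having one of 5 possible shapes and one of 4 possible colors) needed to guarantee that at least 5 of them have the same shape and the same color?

There are 5 × 4 = 20 (shape, color) combinations acting as pigeonholes.
With 20 × 4 = 80 tiles we could place exactly 4 in each, with no (shape, color) pair reaching 5.
One more forces some (shape, color) pair to hold 5, so 80 + 1 = 81.

81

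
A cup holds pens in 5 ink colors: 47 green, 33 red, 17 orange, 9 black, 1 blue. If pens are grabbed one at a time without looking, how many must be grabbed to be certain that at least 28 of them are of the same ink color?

82

In the worst case we take at most 27 of each ink color, but all 17 orange, all 9 black, and all 1 blue (fewer than 27), giving 27 + 27 + 17 + 9 + 1 = 81.
One more pen then forces some ink color to 28, so 81 + 1 = 82.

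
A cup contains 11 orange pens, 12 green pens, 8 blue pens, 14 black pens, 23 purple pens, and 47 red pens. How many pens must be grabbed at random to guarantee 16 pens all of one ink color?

76

In the worst case we take at most 15 of each ink color, but all 11 orange, all 12 green, all 8 blue, and all 14 black (fewer than 15), giving 11 + 12 + 8 + 14 + 15 + 15 = 75.
One more pen then forces some ink color to 16, so 75 + 1 = 76.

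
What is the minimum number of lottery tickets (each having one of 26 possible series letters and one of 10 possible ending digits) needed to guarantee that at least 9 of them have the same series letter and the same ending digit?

There are 26 × 10 = 260 (series letter, ending digit) combinations acting as pigeonholes.
With 260 × 8 = 2080 lottery tickets we could place exactly 8 in each, with no (series letter, ending digit) pair reaching 9.
One more forces some (series letter, ending digit) pair to hold 9, so 2080 + 1 = 2081.

2081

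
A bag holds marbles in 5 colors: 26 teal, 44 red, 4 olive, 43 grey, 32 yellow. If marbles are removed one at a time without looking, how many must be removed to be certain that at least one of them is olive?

146

The worst case draws every non-olive marble first: 26 + 44 + 43 + 32 = 145.
The next draw is then forced to be olive, giving 145 + 1 = 146.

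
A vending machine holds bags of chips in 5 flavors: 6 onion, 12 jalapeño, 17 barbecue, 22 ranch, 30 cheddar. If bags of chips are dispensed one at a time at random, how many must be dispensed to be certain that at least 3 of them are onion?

84

The worst case draws every non-onion bag of chips first: 12 + 17 + 22 + 30 = 81.
The next 3 draws are then forced to be onion, giving 81 + 3 = 84.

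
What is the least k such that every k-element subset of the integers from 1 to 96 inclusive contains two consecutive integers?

Partition {1, …, 96} into 48 pairs: {1,2}, {3,4}, …, {95,96}.
Choosing 48 integers — say the 48 even numbers 2, 4, …, 96 — takes one from each pair and avoids the property.
Choosing 49 forces two into the same pair by pigeonhole, and those are consecutive. So 49.

49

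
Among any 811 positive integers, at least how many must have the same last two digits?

There are 100 possible two-digit endings, which serve as the pigeonholes.
If each of the 100 possible two-digit endings held at most 8, the total would be at most 100 × 8 = 800 < 811, a contradiction.
So at least one holds ⌈811/100⌉ = 9.

9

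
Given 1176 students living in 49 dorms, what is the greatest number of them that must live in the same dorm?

24

The 1176 students fall into 49 dorms.
If each of the 49 dorms held at most 23, the total would be at most 49 × 23 = 1127 < 1176, a contradiction.
So at least one holds ⌈1176/49⌉ = 24.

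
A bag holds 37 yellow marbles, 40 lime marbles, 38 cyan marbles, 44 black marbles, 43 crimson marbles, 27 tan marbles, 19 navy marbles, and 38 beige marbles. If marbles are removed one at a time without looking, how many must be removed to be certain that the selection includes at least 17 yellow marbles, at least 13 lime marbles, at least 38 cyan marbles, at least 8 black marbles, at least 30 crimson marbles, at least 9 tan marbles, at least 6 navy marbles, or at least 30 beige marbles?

144

Each of the 8 colors has its own threshold; avoid all of them simultaneously.
The worst case stops just short of every target: 16 yellow, 12 lime, 37 cyan, 7 black, 29 crimson, 8 tan, 5 navy, 29 beige — 16 + 12 + 37 + 7 + 29 + 8 + 5 + 29 = 143 marbles.
One more marble must push some color to its target, so 143 + 1 = 144.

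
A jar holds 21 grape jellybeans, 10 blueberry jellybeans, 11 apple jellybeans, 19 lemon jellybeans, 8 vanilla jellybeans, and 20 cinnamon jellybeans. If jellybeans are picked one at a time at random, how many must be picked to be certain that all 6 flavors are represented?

82

The hardest flavor to obtain is vanilla: we could draw every other jellybean first — 89 − 8 = 81 jellybeans — without a single vanilla one.
The next draw must be vanilla, so 81 + 1 = 82.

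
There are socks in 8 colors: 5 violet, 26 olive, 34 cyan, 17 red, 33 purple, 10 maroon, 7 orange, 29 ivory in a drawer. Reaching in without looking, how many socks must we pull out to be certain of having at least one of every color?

157

The hardest color to obtain is violet: we could draw every other sock first — 161 − 5 = 156 socks — without a single violet one.
The next draw must be violet, so 156 + 1 = 157.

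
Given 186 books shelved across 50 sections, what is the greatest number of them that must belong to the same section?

4

The 186 books fall into 50 sections.
If each of the 50 sections held at most 3, the total would be at most 50 × 3 = 150 < 186, a contradiction.
So at least one holds ⌈186/50⌉ = 4.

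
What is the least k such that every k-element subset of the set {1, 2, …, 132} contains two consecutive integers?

Partition {1, …, 132} into 66 pairs: {1,2}, {3,4}, …, {131,132}.
Choosing 66 integers — say the 66 even numbers 2, 4, …, 132 — takes one from each pair and avoids the property.
Choosing 67 forces two into the same pair by pigeonhole, and those are consecutive. So 67.

67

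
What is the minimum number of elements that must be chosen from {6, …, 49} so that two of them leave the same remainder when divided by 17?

Use the pigeonhole principle on residue classes: group the integers by remainder mod 17; there are 17 residue classes, each nonempty in this range.
Choosing one from each class (17 integers) avoids any shared remainder.
One more choice must repeat a class, so two differ by a multiple of 17. Hence 17 + 1 = 18.

18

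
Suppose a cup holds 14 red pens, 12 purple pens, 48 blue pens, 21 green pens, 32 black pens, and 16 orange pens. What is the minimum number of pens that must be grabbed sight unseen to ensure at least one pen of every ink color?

132

The hardest ink color to obtain is purple: we could draw every other pen first — 143 − 12 = 131 pens — without a single purple one.
The next draw must be purple, so 131 + 1 = 132.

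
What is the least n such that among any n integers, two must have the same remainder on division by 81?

82

Two integers differ by a multiple of 81 exactly when they share a remainder mod 81.
There are 81 residue classes mod 81, so 81 integers can all lie in distinct classes.
One more integer must repeat a residue, giving a difference divisible by 81. So n = 81 + 1 = 82.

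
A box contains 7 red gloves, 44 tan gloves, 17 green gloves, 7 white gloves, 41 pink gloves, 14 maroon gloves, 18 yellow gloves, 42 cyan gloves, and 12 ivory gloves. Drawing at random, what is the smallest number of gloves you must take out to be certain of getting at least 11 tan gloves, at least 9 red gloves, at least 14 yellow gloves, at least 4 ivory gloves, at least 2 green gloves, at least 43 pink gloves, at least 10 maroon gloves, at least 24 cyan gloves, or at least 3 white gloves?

110

Each of the 9 colors has its own threshold; avoid all of them simultaneously.
The worst case stops just short of every target: all 7 red, 10 tan, 1 green, 2 white, all 41 pink, 9 maroon, 13 yellow, 23 cyan, 3 ivory — 7 + 10 + 1 + 2 + 41 + 9 + 13 + 23 + 3 = 109 gloves.
One more glove must push some color to its target, so 109 + 1 = 110.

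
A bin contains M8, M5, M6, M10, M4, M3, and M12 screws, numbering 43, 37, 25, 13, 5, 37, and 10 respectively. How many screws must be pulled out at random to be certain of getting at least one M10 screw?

The worst case draws every non-M10 screw first: 43 + 37 + 25 + 5 + 37 + 10 = 157.
The next draw is then forced to be M10, giving 157 + 1 = 158.

158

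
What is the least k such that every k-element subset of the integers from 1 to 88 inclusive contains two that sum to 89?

Partition {1, …, 88} into 44 pairs: {1,88}, {2,87}, …, {44,45}.
Choosing 44 integers — say the integers 1 through 44 — takes one from each pair and avoids the property.
Choosing 45 forces two into the same pair by pigeonhole, and those sum to 89. So 45.

45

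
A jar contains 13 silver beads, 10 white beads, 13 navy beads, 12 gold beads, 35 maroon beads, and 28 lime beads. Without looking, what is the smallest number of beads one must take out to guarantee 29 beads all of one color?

105

In the worst case we take at most 28 of each color, but all 13 silver, all 10 white, all 13 navy, and all 12 gold (fewer than 28), giving 13 + 10 + 13 + 12 + 28 + 28 = 104.
One more bead then forces some color to 29, so 104 + 1 = 105.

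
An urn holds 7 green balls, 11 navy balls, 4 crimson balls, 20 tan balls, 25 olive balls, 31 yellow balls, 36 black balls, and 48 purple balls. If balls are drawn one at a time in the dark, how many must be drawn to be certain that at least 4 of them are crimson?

182

The worst case draws every non-crimson ball first: 7 + 11 + 20 + 25 + 31 + 36 + 48 = 178.
The next 4 draws are then forced to be crimson, giving 178 + 4 = 182.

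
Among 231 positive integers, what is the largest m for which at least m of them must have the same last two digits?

The 231 positive integers fall into 100 possible two-digit endings.
If each of the 100 possible two-digit endings held at most 2, the total would be at most 100 × 2 = 200 < 231, a contradiction.
So at least one holds ⌈231/100⌉ = 3.

3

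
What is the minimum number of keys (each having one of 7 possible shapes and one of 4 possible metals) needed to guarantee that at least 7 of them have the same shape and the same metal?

There are 7 × 4 = 28 (shape, metal) combinations acting as pigeonholes.
With 28 × 6 = 168 keys we could place exactly 6 in each, with no (shape, metal) pair reaching 7.
One more forces some (shape, metal) pair to hold 7, so 168 + 1 = 169.

169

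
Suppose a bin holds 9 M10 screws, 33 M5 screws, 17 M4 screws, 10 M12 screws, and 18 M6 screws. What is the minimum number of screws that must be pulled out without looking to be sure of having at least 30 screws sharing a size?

Treat the 5 sizes as pigeonholes.
In the worst case we take at most 29 of each size, but all 9 M10, all 17 M4, all 10 M12, and all 18 M6 (fewer than 29), giving 9 + 29 + 17 + 10 + 18 = 83.
One more screw then forces some size to 30, so 83 + 1 = 84.

84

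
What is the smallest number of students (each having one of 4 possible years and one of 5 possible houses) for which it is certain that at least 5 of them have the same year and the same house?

There are 4 × 5 = 20 (year, house) combinations acting as pigeonholes.
With 20 × 4 = 80 students we could place exactly 4 in each, with no (year, house) pair reaching 5.
One more forces some (year, house) pair to hold 5, so 80 + 1 = 81.

81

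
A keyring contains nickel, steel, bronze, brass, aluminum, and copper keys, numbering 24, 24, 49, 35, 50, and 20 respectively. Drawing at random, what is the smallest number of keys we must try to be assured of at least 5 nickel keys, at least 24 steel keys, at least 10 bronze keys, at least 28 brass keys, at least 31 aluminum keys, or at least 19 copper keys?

The worst case stops just short of every target: 4 nickel, 23 steel, 9 bronze, 27 brass, 30 aluminum, 18 copper — 4 + 23 + 9 + 27 + 30 + 18 = 111 keys.
One more key must push some type to its target, so 111 + 1 = 112.

112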